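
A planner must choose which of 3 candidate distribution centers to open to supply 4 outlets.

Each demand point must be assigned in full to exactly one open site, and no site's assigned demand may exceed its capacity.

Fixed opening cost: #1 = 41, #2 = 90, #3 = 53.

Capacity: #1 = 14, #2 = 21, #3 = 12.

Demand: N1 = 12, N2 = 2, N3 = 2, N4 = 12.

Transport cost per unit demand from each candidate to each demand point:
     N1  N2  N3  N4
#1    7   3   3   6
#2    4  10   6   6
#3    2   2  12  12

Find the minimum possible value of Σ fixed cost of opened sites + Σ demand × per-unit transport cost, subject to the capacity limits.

269

Open {#1, #2}; cheapest assignment that respects the capacities:
  #1 (cap 14, load 14): N2, N4 — cost 2×3 + 12×6 = 78
  #2 (cap 21, load 14): N1, N3 — cost 12×4 + 2×6 = 60
  Shipping 138, fixed 131 → total 269.
  Any other capacity-feasible assignment to {#1, #2} ships for at least 138.
Compare {#2, #3}: its best feasible assignment gives total 271.
Compare {#1, #2, #3}: its best feasible assignment gives total 292.
Every other set of open sites that can feasibly serve all demand totals ≥ 271 even under its best assignment. Minimum: 269.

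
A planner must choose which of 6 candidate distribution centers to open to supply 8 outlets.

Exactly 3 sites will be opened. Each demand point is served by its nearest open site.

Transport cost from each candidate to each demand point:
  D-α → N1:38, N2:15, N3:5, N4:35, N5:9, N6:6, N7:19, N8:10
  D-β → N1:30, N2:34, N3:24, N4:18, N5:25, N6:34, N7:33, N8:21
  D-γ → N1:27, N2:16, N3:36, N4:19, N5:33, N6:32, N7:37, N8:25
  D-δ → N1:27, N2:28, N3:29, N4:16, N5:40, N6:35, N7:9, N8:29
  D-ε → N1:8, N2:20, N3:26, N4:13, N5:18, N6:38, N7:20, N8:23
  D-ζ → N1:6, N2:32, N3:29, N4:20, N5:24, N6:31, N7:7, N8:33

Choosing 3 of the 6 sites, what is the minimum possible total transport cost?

71

Open {D-α, D-ε, D-ζ}.
  N1→D-ζ 6, N2→D-α 15, N3→D-α 5, N4→D-ε 13, N5→D-α 9, N6→D-α 6, N7→D-ζ 7, N8→D-α 10  ⇒ total 71.
Compare {D-α, D-δ, D-ζ}: total 74.
Compare {D-α, D-δ, D-ε}: total 75.
No size-3 selection does better; minimum is 71.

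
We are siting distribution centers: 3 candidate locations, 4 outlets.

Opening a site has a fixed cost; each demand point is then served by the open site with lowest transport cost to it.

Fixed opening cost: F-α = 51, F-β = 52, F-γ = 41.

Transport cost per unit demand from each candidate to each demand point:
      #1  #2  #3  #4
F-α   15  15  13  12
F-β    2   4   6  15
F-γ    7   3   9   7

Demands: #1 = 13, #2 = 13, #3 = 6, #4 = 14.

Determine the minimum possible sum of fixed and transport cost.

292

Open {F-β, F-γ}: assign each demand point to its cheapest open site.
  #1→F-β 13×2=26, #2→F-γ 13×3=39, #3→F-β 6×6=36, #4→F-γ 14×7=98
  transport cost 199, fixed 93 → total 292.
Compare {F-γ}: transport cost 282 + fixed 41 = 323.
Compare {F-α, F-β, F-γ}: transport cost 199 + fixed 144 = 343.
Compare {F-α, F-γ}: transport cost 282 + fixed 92 = 374.
All other subsets cost ≥ 323. Minimum total cost: 292.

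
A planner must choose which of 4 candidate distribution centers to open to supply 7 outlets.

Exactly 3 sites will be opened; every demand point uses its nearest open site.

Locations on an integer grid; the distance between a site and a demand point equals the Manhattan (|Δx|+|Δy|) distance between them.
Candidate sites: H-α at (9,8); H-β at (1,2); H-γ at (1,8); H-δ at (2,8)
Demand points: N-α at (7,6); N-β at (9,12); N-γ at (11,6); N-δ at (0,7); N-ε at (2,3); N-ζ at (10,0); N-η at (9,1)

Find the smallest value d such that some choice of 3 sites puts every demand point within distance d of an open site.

Open {H-α, H-β, H-γ}.
  Farthest demand point is N-ζ at distance 9 (to H-α); all others are ≤ 9.
With {H-α, H-β, H-δ} the worst case is 9.
With {H-α, H-γ, H-δ} the worst case is 9.
No size-3 selection achieves below 9.

9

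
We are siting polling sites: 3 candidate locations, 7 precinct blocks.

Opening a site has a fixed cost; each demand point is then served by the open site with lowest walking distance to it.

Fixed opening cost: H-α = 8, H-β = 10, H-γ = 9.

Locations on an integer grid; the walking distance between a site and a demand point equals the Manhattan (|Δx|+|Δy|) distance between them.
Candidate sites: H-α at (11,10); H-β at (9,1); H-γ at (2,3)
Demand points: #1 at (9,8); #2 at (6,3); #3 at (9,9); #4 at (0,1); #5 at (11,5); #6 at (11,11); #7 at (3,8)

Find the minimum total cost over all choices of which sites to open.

44

Open {H-α, H-γ}: assign each demand point to its cheapest open site.
  #1→H-α 4, #2→H-γ 4, #3→H-α 3, #4→H-γ 4, #5→H-α 5, #6→H-α 1, #7→H-γ 6
  walking distance 27, fixed 17 → total 44.
Compare {H-α, H-β, H-γ}: walking distance 27 + fixed 27 = 54.
Compare {H-α, H-β}: walking distance 37 + fixed 18 = 55.
Compare {H-α}: walking distance 55 + fixed 8 = 63.
All other subsets cost ≥ 54. Minimum total cost: 44.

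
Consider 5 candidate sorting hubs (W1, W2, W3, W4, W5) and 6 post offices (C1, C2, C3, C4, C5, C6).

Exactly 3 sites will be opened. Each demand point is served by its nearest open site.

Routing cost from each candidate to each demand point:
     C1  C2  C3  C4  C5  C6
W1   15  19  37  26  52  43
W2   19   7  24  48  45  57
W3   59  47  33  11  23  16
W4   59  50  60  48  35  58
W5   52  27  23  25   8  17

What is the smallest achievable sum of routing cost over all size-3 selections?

84

Open {W2, W3, W5}.
  C1→W2 19, C2→W2 7, C3→W5 23, C4→W3 11, C5→W5 8, C6→W3 16  ⇒ total 84.
Compare {W1, W3, W5}: total 92.
Compare {W1, W2, W5}: total 95.
No size-3 selection does better; minimum is 84.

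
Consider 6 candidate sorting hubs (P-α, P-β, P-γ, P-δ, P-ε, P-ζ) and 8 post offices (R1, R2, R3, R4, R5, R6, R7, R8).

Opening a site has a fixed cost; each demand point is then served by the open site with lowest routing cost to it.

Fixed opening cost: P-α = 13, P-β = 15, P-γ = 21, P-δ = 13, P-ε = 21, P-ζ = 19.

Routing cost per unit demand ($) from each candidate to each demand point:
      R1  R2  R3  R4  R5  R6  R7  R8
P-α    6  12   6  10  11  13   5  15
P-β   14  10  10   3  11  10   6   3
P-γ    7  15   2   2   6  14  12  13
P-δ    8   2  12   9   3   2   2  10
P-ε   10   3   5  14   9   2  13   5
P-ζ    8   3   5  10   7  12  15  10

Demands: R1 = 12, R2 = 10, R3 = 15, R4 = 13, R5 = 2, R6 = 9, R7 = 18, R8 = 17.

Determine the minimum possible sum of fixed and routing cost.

Open {P-β, P-γ, P-δ}: assign each demand point to its cheapest open site.
  R1→P-γ 12×7=84, R2→P-δ 10×2=20, R3→P-γ 15×2=30, R4→P-γ 13×2=26, R5→P-δ 2×3=6, R6→P-δ 9×2=18, R7→P-δ 18×2=36, R8→P-β 17×3=51
  routing cost 271, fixed 49 → total 320.
Compare {P-α, P-β, P-γ, P-δ}: routing cost 259 + fixed 62 = 321.
Compare {P-β, P-γ, P-δ, P-ζ}: routing cost 271 + fixed 68 = 339.
Compare {P-α, P-β, P-γ, P-δ, P-ζ}: routing cost 259 + fixed 81 = 340.
All other subsets cost ≥ 321. Minimum total cost: 320.

320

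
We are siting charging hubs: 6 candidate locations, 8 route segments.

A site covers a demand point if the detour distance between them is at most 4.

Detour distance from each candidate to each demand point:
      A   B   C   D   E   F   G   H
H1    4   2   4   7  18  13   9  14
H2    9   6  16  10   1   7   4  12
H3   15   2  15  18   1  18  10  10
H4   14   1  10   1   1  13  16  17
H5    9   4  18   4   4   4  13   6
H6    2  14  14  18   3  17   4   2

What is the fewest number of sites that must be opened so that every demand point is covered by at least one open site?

Coverage sets (demand points within 4 of each site):
  H1: {A, B, C}
  H2: {E, G}
  H3: {B, E}
  H4: {B, D, E}
  H5: {B, D, E, F}
  H6: {A, E, G, H}
No 2 sites suffice: every size-2 union leaves at least one demand point uncovered.
But {H1, H5, H6} covers everything, so the minimum is 3.

3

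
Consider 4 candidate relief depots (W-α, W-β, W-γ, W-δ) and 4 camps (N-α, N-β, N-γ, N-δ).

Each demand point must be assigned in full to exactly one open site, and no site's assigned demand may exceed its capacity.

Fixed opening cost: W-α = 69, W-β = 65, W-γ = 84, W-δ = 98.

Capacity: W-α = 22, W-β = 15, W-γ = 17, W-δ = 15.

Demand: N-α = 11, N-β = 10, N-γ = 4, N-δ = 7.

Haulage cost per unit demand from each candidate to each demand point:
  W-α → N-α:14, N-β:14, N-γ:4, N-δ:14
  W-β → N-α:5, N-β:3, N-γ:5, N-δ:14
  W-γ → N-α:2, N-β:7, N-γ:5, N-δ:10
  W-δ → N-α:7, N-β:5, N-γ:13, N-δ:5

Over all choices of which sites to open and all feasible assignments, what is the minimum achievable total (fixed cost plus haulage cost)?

354

Open {W-β, W-γ, W-δ}; cheapest assignment that respects the capacities:
  W-β (cap 15, load 14): N-β, N-γ — cost 10×3 + 4×5 = 50
  W-γ (cap 17, load 11): N-α — cost 11×2 = 22
  W-δ (cap 15, load 7): N-δ — cost 7×5 = 35
  Shipping 107, fixed 247 → total 354.
  Any other capacity-feasible assignment to {W-β, W-γ, W-δ} ships for at least 107.
Compare {W-β, W-γ}: its best feasible assignment gives total 364.
Compare {W-α, W-β, W-γ}: its best feasible assignment gives total 384.
Every other set of open sites that can feasibly serve all demand totals ≥ 364 even under its best assignment. Minimum: 354.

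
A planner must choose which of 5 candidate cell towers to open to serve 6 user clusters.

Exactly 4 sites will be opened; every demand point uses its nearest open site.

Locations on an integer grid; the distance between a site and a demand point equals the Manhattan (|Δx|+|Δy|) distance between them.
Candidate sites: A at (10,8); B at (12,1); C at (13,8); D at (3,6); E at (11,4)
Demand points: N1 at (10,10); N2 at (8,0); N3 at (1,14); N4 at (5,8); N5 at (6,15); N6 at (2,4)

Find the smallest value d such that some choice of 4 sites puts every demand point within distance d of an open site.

Open {A, B, C, D}.
  Farthest demand point is N5 at distance 11 (to A); all others are ≤ 11.
With {A, B, D, E} the worst case is 11.
With {A, C, D, E} the worst case is 11.
No size-4 selection achieves below 11.

11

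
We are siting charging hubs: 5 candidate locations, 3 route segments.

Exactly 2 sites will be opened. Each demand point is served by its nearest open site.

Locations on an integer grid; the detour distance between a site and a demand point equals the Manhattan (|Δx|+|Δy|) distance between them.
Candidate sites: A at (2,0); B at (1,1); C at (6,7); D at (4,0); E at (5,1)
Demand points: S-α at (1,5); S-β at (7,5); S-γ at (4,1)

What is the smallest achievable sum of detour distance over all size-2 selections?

10

Open {B, C}.
  S-α→B 4, S-β→C 3, S-γ→B 3  ⇒ total 10.
Compare {B, E}: total 11.
Compare {C, D}: total 11.
No size-2 selection does better; minimum is 10.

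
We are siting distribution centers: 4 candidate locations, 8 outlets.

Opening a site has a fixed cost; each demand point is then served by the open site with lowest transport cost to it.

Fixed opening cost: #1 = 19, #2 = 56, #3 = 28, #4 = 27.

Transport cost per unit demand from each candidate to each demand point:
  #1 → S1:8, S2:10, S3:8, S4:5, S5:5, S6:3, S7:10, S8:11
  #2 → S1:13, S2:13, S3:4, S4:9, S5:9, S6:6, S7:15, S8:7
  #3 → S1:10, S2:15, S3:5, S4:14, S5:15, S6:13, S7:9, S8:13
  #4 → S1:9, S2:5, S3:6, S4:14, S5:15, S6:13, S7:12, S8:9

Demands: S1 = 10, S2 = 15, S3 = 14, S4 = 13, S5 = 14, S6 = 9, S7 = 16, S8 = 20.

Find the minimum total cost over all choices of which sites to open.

Open {#1, #2, #4}: assign each demand point to its cheapest open site.
  S1→#1 10×8=80, S2→#4 15×5=75, S3→#2 14×4=56, S4→#1 13×5=65, S5→#1 14×5=70, S6→#1 9×3=27, S7→#1 16×10=160, S8→#2 20×7=140
  transport cost 673, fixed 102 → total 775.
Compare {#1, #3, #4}: transport cost 711 + fixed 74 = 785.
Compare {#1, #4}: transport cost 741 + fixed 46 = 787.
Compare {#1, #2, #3, #4}: transport cost 657 + fixed 130 = 787.
All other subsets cost ≥ 785. Minimum total cost: 775.

775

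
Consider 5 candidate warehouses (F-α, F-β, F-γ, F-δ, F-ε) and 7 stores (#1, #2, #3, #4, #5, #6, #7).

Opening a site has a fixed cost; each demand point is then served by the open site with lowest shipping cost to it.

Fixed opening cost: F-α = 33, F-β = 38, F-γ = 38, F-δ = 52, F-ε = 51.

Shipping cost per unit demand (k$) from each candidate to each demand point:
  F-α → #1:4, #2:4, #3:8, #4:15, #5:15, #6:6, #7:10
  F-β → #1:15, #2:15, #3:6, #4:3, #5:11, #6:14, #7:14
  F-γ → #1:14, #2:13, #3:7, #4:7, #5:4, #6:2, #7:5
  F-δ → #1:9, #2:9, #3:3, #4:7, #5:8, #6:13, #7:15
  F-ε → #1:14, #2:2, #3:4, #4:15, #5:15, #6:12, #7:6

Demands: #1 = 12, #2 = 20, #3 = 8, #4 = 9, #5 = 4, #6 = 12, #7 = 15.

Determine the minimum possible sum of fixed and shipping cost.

420

Open {F-α, F-γ, F-ε}: assign each demand point to its cheapest open site.
  #1→F-α 12×4=48, #2→F-ε 20×2=40, #3→F-ε 8×4=32, #4→F-γ 9×7=63, #5→F-γ 4×4=16, #6→F-γ 12×2=24, #7→F-γ 15×5=75
  shipping cost 298, fixed 122 → total 420.
Compare {F-α, F-β, F-γ, F-ε}: shipping cost 262 + fixed 160 = 422.
Compare {F-α, F-β, F-γ}: shipping cost 318 + fixed 109 = 427.
Compare {F-α, F-γ}: shipping cost 362 + fixed 71 = 433.
All other subsets cost ≥ 422. Minimum total cost: 420.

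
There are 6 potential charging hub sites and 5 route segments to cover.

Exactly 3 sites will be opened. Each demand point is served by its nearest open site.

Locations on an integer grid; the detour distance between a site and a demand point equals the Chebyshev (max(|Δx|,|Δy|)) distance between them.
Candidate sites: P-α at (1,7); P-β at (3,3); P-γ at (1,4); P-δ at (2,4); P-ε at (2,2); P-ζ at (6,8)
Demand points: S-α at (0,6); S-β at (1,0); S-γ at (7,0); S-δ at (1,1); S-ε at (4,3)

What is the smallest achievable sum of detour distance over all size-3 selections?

Open {P-α, P-β, P-ε}.
  S-α→P-α 1, S-β→P-ε 2, S-γ→P-β 4, S-δ→P-ε 1, S-ε→P-β 1  ⇒ total 9.
Compare {P-β, P-γ, P-ε}: total 10.
Compare {P-β, P-δ, P-ε}: total 10.
No size-3 selection does better; minimum is 9.

9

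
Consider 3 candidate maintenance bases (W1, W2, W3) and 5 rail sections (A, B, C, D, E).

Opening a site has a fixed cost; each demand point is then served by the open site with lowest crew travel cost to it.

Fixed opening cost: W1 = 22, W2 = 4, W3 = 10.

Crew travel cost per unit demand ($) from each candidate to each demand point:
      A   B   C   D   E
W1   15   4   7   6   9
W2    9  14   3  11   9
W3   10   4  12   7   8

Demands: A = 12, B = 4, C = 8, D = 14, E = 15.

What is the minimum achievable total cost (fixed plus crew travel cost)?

380

Open {W2, W3}: assign each demand point to its cheapest open site.
  A→W2 12×9=108, B→W3 4×4=16, C→W2 8×3=24, D→W3 14×7=98, E→W3 15×8=120
  crew travel cost 366, fixed 14 → total 380.
Compare {W1, W2, W3}: crew travel cost 352 + fixed 36 = 388.
Compare {W1, W2}: crew travel cost 367 + fixed 26 = 393.
Compare {W1, W3}: crew travel cost 396 + fixed 32 = 428.
All other subsets cost ≥ 388. Minimum total cost: 380.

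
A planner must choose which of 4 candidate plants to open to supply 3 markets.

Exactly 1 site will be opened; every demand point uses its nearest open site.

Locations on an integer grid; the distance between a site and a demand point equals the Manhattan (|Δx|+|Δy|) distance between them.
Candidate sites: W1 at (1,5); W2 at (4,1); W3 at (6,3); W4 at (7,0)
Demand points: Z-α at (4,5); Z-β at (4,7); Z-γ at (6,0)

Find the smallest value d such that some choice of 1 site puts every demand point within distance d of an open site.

6

Open {W2}.
  Farthest demand point is Z-β at distance 6 (to W2); all others are ≤ 6.
With {W3} the worst case is 6.
With {W1} the worst case is 10.
No size-1 selection achieves below 6.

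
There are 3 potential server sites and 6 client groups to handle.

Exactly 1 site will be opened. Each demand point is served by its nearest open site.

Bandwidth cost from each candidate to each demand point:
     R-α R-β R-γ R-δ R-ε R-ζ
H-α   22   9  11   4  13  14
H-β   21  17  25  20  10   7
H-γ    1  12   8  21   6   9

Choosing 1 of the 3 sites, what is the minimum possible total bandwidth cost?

57

Open {H-γ}.
  R-α→H-γ 1, R-β→H-γ 12, R-γ→H-γ 8, R-δ→H-γ 21, R-ε→H-γ 6, R-ζ→H-γ 9  ⇒ total 57.
Compare {H-α}: total 73.
Compare {H-β}: total 100.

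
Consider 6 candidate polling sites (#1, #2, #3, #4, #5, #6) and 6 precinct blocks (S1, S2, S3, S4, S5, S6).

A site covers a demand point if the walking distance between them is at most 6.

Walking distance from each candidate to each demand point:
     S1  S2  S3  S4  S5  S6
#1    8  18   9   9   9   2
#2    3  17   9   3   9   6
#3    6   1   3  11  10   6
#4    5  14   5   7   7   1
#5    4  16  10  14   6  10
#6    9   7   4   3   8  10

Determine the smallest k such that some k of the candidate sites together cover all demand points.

Coverage sets (demand points within 6 of each site):
  #1: {S6}
  #2: {S1, S4, S6}
  #3: {S1, S2, S3, S6}
  #4: {S1, S3, S6}
  #5: {S1, S5}
  #6: {S3, S4}
No 2 sites suffice: every size-2 union leaves at least one demand point uncovered.
But {#2, #3, #5} covers everything, so the minimum is 3.

3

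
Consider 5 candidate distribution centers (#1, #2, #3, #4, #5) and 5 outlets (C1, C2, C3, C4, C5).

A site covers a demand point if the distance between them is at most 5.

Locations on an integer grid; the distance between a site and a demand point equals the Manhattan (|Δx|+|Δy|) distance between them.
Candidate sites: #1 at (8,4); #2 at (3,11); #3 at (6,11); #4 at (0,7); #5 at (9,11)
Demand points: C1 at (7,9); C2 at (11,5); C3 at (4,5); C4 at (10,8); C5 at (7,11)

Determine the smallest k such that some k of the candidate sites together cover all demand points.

Coverage sets (demand points within 5 of each site):
  #1: {C2, C3}
  #2: {C5}
  #3: {C1, C5}
  #4: {}
  #5: {C1, C4, C5}
No single site covers all 5 demand points.
But {#1, #5} covers everything, so the minimum is 2.

2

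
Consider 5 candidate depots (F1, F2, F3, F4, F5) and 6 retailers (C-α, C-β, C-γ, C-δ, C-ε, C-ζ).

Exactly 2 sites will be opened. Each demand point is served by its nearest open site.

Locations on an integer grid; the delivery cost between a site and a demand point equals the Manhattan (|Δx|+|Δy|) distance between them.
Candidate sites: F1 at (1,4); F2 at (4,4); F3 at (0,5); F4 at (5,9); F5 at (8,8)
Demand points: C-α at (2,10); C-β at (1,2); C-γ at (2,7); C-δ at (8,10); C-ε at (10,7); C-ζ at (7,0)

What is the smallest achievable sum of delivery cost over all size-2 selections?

Open {F1, F5}.
  C-α→F1 7, C-β→F1 2, C-γ→F1 4, C-δ→F5 2, C-ε→F5 3, C-ζ→F5 9  ⇒ total 27.
Compare {F3, F5}: total 29.
Compare {F2, F5}: total 30.
No size-2 selection does better; minimum is 27.

27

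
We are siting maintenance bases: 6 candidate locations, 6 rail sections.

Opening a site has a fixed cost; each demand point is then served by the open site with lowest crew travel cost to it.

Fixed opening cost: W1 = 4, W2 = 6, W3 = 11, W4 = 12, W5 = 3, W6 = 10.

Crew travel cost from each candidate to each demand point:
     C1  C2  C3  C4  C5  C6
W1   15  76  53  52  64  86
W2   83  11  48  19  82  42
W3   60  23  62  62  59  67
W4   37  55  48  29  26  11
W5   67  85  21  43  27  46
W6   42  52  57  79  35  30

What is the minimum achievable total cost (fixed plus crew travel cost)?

Open {W1, W2, W4, W5}: assign each demand point to its cheapest open site.
  C1→W1 15, C2→W2 11, C3→W5 21, C4→W2 19, C5→W4 26, C6→W4 11
  crew travel cost 103, fixed 25 → total 128.
Compare {W1, W2, W4, W5, W6}: crew travel cost 103 + fixed 35 = 138.
Compare {W1, W2, W3, W4, W5}: crew travel cost 103 + fixed 36 = 139.
Compare {W2, W4, W5}: crew travel cost 125 + fixed 21 = 146.
All other subsets cost ≥ 138. Minimum total cost: 128.

128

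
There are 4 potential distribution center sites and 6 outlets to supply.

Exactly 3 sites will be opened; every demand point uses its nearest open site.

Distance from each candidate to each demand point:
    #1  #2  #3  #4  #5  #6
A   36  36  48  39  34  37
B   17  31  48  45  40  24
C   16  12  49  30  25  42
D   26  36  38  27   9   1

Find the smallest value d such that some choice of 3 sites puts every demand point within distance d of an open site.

Open {A, B, D}.
  Farthest demand point is #3 at distance 38 (to D); all others are ≤ 38.
With {A, C, D} the worst case is 38.
With {B, C, D} the worst case is 38.
No size-3 selection achieves below 38.

38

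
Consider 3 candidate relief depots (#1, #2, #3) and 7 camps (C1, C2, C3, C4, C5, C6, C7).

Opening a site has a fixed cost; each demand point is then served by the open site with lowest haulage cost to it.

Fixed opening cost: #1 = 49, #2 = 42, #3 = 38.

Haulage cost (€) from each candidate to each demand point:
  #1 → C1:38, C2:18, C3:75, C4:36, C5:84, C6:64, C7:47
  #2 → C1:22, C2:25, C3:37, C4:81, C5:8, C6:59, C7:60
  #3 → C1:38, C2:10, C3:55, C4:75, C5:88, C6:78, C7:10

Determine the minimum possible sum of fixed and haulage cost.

301

Open {#2, #3}: assign each demand point to its cheapest open site.
  C1→#2 22, C2→#3 10, C3→#2 37, C4→#3 75, C5→#2 8, C6→#2 59, C7→#3 10
  haulage cost 221, fixed 80 → total 301.
Compare {#1, #2, #3}: haulage cost 182 + fixed 129 = 311.
Compare {#1, #2}: haulage cost 227 + fixed 91 = 318.
Compare {#2}: haulage cost 292 + fixed 42 = 334.
All other subsets cost ≥ 311. Minimum total cost: 301.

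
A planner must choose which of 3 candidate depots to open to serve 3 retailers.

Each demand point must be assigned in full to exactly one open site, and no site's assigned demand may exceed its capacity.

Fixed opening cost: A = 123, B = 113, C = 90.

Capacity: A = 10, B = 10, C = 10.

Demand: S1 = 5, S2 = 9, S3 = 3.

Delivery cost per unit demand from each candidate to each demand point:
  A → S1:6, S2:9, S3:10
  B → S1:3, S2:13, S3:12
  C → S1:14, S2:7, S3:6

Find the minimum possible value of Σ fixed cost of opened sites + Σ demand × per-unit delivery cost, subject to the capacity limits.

Open {B, C}; cheapest assignment that respects the capacities:
  B (cap 10, load 8): S1, S3 — cost 5×3 + 3×12 = 51
  C (cap 10, load 9): S2 — cost 9×7 = 63
  Shipping 114, fixed 203 → total 317.
  Any other capacity-feasible assignment to {B, C} ships for at least 114.
Compare {A, C}: its best feasible assignment gives total 336.
Compare {A, B}: its best feasible assignment gives total 368.
Every other set of open sites that can feasibly serve all demand totals ≥ 336 even under its best assignment. Minimum: 317.

317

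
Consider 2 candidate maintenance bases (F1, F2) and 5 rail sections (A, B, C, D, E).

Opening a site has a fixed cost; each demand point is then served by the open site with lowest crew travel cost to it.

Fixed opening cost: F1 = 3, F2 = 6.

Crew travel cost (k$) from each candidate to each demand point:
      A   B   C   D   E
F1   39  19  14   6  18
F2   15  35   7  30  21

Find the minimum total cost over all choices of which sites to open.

Open {F1, F2}: assign each demand point to its cheapest open site.
  A→F2 15, B→F1 19, C→F2 7, D→F1 6, E→F1 18
  crew travel cost 65, fixed 9 → total 74.
Compare {F1}: crew travel cost 96 + fixed 3 = 99.
Compare {F2}: crew travel cost 108 + fixed 6 = 114.

74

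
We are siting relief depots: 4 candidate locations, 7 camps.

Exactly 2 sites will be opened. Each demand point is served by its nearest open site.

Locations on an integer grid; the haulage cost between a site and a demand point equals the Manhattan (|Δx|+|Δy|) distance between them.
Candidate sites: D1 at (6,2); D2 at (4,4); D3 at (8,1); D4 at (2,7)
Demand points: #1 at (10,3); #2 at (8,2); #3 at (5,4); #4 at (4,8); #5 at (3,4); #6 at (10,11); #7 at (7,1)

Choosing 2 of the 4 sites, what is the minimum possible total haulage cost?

24

Open {D2, D3}.
  #1→D3 4, #2→D3 1, #3→D2 1, #4→D2 4, #5→D2 1, #6→D3 12, #7→D3 1  ⇒ total 24.
Compare {D1, D2}: total 28.
Compare {D1, D4}: total 31.
No size-2 selection does better; minimum is 24.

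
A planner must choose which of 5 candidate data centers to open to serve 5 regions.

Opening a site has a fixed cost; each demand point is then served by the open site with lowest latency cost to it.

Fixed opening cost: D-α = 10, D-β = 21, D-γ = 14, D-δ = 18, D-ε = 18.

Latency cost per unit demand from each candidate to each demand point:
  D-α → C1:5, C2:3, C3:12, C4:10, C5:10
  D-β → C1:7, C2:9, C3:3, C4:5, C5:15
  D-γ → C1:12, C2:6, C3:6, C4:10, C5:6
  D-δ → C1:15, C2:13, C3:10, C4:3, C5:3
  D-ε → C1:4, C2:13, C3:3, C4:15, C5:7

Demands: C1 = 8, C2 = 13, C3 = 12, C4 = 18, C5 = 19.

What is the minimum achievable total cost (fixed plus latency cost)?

Open {D-α, D-δ, D-ε}: assign each demand point to its cheapest open site.
  C1→D-ε 8×4=32, C2→D-α 13×3=39, C3→D-ε 12×3=36, C4→D-δ 18×3=54, C5→D-δ 19×3=57
  latency cost 218, fixed 46 → total 264.
Compare {D-α, D-β, D-δ}: latency cost 226 + fixed 49 = 275.
Compare {D-α, D-γ, D-δ, D-ε}: latency cost 218 + fixed 60 = 278.
Compare {D-α, D-β, D-δ, D-ε}: latency cost 218 + fixed 67 = 285.
All other subsets cost ≥ 275. Minimum total cost: 264.

264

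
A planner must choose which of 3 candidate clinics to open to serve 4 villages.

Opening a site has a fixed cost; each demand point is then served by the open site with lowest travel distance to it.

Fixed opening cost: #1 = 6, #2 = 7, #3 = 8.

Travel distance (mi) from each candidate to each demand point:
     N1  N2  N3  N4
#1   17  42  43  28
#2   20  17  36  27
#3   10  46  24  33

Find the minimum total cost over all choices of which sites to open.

Open {#2, #3}: assign each demand point to its cheapest open site.
  N1→#3 10, N2→#2 17, N3→#3 24, N4→#2 27
  travel distance 78, fixed 15 → total 93.
Compare {#1, #2, #3}: travel distance 78 + fixed 21 = 99.
Compare {#2}: travel distance 100 + fixed 7 = 107.
Compare {#1, #2}: travel distance 97 + fixed 13 = 110.
All other subsets cost ≥ 99. Minimum total cost: 93.

93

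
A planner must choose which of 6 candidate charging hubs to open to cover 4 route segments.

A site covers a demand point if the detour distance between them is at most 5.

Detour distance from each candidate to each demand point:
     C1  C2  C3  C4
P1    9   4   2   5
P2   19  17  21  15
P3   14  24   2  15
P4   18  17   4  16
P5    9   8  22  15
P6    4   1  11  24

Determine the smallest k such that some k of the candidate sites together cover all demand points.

Coverage sets (demand points within 5 of each site):
  P1: {C2, C3, C4}
  P2: {}
  P3: {C3}
  P4: {C3}
  P5: {}
  P6: {C1, C2}
No single site covers all 4 demand points.
But {P1, P6} covers everything, so the minimum is 2.

2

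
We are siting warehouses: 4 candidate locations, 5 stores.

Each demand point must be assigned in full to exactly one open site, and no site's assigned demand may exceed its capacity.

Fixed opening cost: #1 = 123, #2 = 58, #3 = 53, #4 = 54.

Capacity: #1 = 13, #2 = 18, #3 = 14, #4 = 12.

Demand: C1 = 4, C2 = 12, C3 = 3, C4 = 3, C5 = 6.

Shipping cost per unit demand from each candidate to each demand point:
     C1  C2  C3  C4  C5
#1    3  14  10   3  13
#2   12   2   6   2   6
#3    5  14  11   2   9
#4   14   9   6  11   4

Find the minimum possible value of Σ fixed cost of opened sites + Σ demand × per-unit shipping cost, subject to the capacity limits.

230

Open {#2, #3}; cheapest assignment that respects the capacities:
  #2 (cap 18, load 18): C2, C5 — cost 12×2 + 6×6 = 60
  #3 (cap 14, load 10): C1, C3, C4 — cost 4×5 + 3×11 + 3×2 = 59
  Shipping 119, fixed 111 → total 230.
  Any other capacity-feasible assignment to {#2, #3} ships for at least 119.
Compare {#2, #4}: its best feasible assignment gives total 240.
Compare {#2, #3, #4}: its best feasible assignment gives total 257.
Every other set of open sites that can feasibly serve all demand totals ≥ 240 even under its best assignment. Minimum: 230.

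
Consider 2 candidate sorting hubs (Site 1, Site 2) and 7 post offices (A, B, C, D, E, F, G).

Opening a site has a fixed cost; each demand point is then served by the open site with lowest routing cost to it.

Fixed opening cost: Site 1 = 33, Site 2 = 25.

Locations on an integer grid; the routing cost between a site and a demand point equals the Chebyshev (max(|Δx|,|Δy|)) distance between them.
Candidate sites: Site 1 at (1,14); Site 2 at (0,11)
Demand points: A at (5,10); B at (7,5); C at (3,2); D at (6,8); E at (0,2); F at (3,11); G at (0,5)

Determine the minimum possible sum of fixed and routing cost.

Open {Site 2}: assign each demand point to its cheapest open site.
  A→Site 2 5, B→Site 2 7, C→Site 2 9, D→Site 2 6, E→Site 2 9, F→Site 2 3, G→Site 2 6
  routing cost 45, fixed 25 → total 70.
Compare {Site 1}: routing cost 55 + fixed 33 = 88.
Compare {Site 1, Site 2}: routing cost 44 + fixed 58 = 102.

70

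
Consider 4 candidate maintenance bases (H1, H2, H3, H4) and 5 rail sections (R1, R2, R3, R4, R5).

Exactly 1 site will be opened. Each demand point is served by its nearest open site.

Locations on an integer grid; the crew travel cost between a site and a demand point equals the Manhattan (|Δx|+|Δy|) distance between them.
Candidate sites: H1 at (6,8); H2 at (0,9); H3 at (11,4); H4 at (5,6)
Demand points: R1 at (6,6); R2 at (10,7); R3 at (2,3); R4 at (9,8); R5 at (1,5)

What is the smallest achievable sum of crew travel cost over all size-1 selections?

Open {H4}.
  R1→H4 1, R2→H4 6, R3→H4 6, R4→H4 6, R5→H4 5  ⇒ total 24.
Compare {H1}: total 27.
Compare {H3}: total 38.
No size-1 selection does better; minimum is 24.

24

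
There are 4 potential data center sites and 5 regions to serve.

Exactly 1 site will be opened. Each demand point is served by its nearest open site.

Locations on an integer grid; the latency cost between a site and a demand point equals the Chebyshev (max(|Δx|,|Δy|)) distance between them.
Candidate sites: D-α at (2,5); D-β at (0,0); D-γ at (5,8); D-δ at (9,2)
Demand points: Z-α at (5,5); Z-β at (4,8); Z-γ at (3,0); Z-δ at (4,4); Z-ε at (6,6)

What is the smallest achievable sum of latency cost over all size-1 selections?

Open {D-α}.
  Z-α→D-α 3, Z-β→D-α 3, Z-γ→D-α 5, Z-δ→D-α 2, Z-ε→D-α 4  ⇒ total 17.
Compare {D-γ}: total 18.
Compare {D-δ}: total 25.
No size-1 selection does better; minimum is 17.

17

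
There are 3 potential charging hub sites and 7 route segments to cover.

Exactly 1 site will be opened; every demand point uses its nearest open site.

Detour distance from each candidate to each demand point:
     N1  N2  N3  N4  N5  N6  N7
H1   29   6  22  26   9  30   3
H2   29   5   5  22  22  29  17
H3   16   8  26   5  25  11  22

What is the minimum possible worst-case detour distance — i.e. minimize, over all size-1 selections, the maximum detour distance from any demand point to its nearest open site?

Open {H3}.
  Farthest demand point is N3 at detour distance 26 (to H3); all others are ≤ 26.
With {H2} the worst case is 29.
With {H1} the worst case is 30.
No size-1 selection achieves below 26.

26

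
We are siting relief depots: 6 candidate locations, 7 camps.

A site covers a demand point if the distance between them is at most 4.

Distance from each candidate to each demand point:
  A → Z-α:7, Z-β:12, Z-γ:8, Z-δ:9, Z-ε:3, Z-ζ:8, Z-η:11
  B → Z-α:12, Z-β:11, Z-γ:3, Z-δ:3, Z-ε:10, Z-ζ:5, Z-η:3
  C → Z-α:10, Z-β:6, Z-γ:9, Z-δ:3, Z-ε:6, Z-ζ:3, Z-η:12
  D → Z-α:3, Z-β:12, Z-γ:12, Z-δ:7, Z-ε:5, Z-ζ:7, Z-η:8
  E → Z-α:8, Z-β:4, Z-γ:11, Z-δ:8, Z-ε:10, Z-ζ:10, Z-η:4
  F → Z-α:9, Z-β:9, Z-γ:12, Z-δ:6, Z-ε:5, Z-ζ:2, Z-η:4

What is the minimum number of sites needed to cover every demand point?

Coverage sets (demand points within 4 of each site):
  A: {Z-ε}
  B: {Z-γ, Z-δ, Z-η}
  C: {Z-δ, Z-ζ}
  D: {Z-α}
  E: {Z-β, Z-η}
  F: {Z-ζ, Z-η}
No 4 sites suffice: every size-4 union leaves at least one demand point uncovered.
But {A, B, C, D, E} covers everything, so the minimum is 5.

5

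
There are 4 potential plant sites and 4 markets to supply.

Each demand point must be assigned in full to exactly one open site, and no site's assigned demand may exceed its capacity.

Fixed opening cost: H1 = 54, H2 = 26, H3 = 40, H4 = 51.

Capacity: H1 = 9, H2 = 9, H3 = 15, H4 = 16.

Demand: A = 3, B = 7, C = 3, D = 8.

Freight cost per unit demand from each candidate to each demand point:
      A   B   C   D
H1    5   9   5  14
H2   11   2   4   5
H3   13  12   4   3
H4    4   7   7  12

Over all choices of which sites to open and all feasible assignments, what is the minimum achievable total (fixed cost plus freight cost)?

Open {H2, H3}; cheapest assignment that respects the capacities:
  H2 (cap 9, load 7): B — cost 7×2 = 14
  H3 (cap 15, load 14): A, C, D — cost 3×13 + 3×4 + 8×3 = 75
  Shipping 89, fixed 66 → total 155.
  Any other capacity-feasible assignment to {H2, H3} ships for at least 89.
Compare {H2, H3, H4}: its best feasible assignment gives total 179.
Compare {H1, H2, H3}: its best feasible assignment gives total 185.
Every other set of open sites that can feasibly serve all demand totals ≥ 179 even under its best assignment. Minimum: 155.

155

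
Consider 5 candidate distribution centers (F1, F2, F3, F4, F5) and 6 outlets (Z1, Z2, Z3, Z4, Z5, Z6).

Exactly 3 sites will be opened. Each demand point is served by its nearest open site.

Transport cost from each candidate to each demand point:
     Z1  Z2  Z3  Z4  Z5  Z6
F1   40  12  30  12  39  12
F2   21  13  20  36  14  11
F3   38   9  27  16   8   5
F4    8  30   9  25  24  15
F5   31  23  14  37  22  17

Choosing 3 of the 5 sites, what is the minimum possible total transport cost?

51

Open {F1, F3, F4}.
  Z1→F4 8, Z2→F3 9, Z3→F4 9, Z4→F1 12, Z5→F3 8, Z6→F3 5  ⇒ total 51.
Compare {F2, F3, F4}: total 55.
Compare {F3, F4, F5}: total 55.
No size-3 selection does better; minimum is 51.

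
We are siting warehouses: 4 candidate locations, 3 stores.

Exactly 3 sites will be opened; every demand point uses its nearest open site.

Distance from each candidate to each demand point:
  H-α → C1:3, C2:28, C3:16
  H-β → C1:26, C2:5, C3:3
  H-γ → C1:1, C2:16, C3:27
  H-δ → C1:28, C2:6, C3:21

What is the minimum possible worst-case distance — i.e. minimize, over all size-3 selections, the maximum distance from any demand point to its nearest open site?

Open {H-α, H-β, H-γ}.
  Farthest demand point is C2 at distance 5 (to H-β); all others are ≤ 5.
With {H-α, H-β, H-δ} the worst case is 5.
With {H-β, H-γ, H-δ} the worst case is 5.
No size-3 selection achieves below 5.

5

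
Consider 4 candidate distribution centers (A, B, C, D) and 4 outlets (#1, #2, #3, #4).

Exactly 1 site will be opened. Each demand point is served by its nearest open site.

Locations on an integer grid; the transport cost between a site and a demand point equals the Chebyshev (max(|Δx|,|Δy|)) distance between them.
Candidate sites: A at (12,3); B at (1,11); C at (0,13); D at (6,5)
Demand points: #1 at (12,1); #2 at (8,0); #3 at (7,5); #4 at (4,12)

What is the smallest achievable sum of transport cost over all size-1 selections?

Open {D}.
  #1→D 6, #2→D 5, #3→D 1, #4→D 7  ⇒ total 19.
Compare {A}: total 20.
Compare {B}: total 31.
No size-1 selection does better; minimum is 19.

19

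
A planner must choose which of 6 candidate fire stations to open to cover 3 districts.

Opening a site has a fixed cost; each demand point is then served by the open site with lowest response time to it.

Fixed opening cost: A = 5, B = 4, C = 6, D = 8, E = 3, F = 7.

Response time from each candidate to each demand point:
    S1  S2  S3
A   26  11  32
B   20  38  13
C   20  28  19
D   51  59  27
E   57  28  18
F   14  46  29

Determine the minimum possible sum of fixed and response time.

Open {A, B}: assign each demand point to its cheapest open site.
  S1→B 20, S2→A 11, S3→B 13
  response time 44, fixed 9 → total 53.
Compare {A, B, F}: response time 38 + fixed 16 = 54.
Compare {A, B, E}: response time 44 + fixed 12 = 56.
Compare {A, B, E, F}: response time 38 + fixed 19 = 57.
All other subsets cost ≥ 54. Minimum total cost: 53.

53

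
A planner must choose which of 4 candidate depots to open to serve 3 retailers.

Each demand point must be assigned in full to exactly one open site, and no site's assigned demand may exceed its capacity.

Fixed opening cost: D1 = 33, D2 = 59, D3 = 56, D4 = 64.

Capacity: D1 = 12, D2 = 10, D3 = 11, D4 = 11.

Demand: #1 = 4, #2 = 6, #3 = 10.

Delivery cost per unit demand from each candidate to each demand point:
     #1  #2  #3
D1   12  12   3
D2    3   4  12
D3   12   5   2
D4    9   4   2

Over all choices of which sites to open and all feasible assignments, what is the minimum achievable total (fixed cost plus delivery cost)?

Open {D1, D2}; cheapest assignment that respects the capacities:
  D1 (cap 12, load 10): #3 — cost 10×3 = 30
  D2 (cap 10, load 10): #1, #2 — cost 4×3 + 6×4 = 36
  Shipping 66, fixed 92 → total 158.
  Any other capacity-feasible assignment to {D1, D2} ships for at least 66.
Compare {D2, D3}: its best feasible assignment gives total 171.
Compare {D2, D4}: its best feasible assignment gives total 179.
Every other set of open sites that can feasibly serve all demand totals ≥ 171 even under its best assignment. Minimum: 158.

158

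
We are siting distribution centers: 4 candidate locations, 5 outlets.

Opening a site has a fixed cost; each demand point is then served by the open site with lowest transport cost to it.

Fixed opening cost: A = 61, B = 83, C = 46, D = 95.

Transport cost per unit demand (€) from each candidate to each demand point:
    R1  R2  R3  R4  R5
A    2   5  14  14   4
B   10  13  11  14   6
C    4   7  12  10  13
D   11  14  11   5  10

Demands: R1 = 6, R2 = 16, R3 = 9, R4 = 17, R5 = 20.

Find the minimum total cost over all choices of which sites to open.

Open {A, D}: assign each demand point to its cheapest open site.
  R1→A 6×2=12, R2→A 16×5=80, R3→D 9×11=99, R4→D 17×5=85, R5→A 20×4=80
  transport cost 356, fixed 156 → total 512.
Compare {A, C}: transport cost 450 + fixed 107 = 557.
Compare {A, C, D}: transport cost 356 + fixed 202 = 558.
Compare {A, B, D}: transport cost 356 + fixed 239 = 595.
All other subsets cost ≥ 557. Minimum total cost: 512.

512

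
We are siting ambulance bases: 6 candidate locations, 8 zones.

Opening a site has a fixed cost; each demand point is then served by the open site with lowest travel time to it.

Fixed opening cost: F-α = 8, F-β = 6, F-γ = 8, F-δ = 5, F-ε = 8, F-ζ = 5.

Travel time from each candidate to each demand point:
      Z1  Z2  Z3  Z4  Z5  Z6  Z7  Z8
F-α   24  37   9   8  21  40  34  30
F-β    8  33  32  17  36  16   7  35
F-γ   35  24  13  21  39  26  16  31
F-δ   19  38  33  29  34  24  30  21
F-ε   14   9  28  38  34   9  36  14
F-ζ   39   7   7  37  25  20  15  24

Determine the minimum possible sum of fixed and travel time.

107

Open {F-α, F-β, F-ε}: assign each demand point to its cheapest open site.
  Z1→F-β 8, Z2→F-ε 9, Z3→F-α 9, Z4→F-α 8, Z5→F-α 21, Z6→F-ε 9, Z7→F-β 7, Z8→F-ε 14
  travel time 85, fixed 22 → total 107.
Compare {F-α, F-β, F-ε, F-ζ}: travel time 81 + fixed 27 = 108.
Compare {F-α, F-β, F-δ, F-ε}: travel time 85 + fixed 27 = 112.
Compare {F-β, F-ε, F-ζ}: travel time 94 + fixed 19 = 113.
All other subsets cost ≥ 108. Minimum total cost: 107.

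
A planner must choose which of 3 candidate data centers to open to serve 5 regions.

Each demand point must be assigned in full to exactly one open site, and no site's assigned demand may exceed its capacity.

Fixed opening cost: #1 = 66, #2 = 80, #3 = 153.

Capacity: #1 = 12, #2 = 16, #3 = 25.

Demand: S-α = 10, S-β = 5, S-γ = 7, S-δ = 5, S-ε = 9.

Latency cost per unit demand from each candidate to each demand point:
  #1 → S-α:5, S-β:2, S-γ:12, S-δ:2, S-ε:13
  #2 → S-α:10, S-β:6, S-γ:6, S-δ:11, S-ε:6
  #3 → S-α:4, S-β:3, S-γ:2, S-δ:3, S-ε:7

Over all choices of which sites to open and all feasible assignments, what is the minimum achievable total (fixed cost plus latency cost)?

386

Open {#2, #3}; cheapest assignment that respects the capacities:
  #2 (cap 16, load 14): S-β, S-ε — cost 5×6 + 9×6 = 84
  #3 (cap 25, load 22): S-α, S-γ, S-δ — cost 10×4 + 7×2 + 5×3 = 69
  Shipping 153, fixed 233 → total 386.
  Any other capacity-feasible assignment to {#2, #3} ships for at least 153.
Compare {#1, #2, #3}: its best feasible assignment gives total 427.
Compare {#1, #3}: its best feasible assignment gives total 431.
Every other set of open sites that can feasibly serve all demand totals ≥ 427 even under its best assignment. Minimum: 386.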